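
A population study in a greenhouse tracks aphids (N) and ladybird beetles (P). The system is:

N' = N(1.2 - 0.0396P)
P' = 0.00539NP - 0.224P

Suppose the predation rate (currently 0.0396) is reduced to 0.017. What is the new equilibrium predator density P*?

P* ≈ 70.6

At the interior fixed point, setting dN/dt = 0 with N > 0 fixes P* = (prey growth rate)/(NP coefficient) — independent of the other coefficients.
With the change, P* = 1.2/0.017 = 70.6; it rises from 30.3.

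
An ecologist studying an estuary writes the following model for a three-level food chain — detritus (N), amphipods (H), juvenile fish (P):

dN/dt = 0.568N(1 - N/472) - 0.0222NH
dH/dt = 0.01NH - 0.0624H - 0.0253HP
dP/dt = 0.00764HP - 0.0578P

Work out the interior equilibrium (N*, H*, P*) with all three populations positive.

N* ≈ 332, H* ≈ 7.57, P* ≈ 129

From dP/dt = 0: 0.00764H* = 0.0578, so H* = 7.57.
From dN/dt = 0: 0.568(1 - N*/472) = 0.0222·7.57, giving N* = 472·(1 - 0.296) = 332.
From dH/dt = 0: 0.01·332 - 0.0624 = 0.0253P*, so P* = 3.26/0.0253 = 129.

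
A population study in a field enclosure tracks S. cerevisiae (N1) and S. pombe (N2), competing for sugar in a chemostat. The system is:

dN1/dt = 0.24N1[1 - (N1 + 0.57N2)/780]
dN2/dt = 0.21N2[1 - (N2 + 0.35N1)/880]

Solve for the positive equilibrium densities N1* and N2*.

N1* ≈ 348, N2* ≈ 758

Setting both brackets to zero gives the nullclines N1 + 0.57N2 = 780 and 0.35N1 + N2 = 880.
Substituting N2 = 880 - 0.35N1 into the first: N1(1 - 0.57·0.35) = 780 - 0.57·880.
So N1* = 278/0.8 = 348, and then N2* = 880 - 0.35·348 = 758.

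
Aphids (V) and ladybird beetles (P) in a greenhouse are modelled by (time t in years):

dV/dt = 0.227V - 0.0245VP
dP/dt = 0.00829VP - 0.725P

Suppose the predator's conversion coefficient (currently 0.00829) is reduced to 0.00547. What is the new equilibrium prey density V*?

V* ≈ 133

At the interior fixed point, setting dP/dt = 0 with P > 0 fixes V* = (predator death rate)/(VP coefficient) — independent of the other coefficients.
With the change, V* = 0.725/0.00547 = 133; it rises from 87.5.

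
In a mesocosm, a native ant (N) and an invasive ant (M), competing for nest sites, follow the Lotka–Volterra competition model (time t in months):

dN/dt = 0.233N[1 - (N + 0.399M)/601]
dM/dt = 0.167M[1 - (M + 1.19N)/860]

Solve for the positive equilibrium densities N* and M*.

Setting both brackets to zero gives the nullclines N + 0.399M = 601 and 1.19N + M = 860.
Substituting M = 860 - 1.19N into the first: N(1 - 0.399·1.19) = 601 - 0.399·860.
So N* = 258/0.525 = 491, and then M* = 860 - 1.19·491 = 276.

N* ≈ 491, M* ≈ 276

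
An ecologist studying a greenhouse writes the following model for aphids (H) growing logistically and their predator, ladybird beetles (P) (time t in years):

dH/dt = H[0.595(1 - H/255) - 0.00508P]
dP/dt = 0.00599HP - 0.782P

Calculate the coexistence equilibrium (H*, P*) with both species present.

From dP/dt = 0 with P > 0: 0.00599H* = 0.782, so H* = 131.
Substitute into dH/dt = 0: 0.595(1 - 131/255) = 0.00508P*.
The bracket is 0.488, giving P* = 0.29/0.00508 = 57.2.

H* ≈ 131, P* ≈ 57.2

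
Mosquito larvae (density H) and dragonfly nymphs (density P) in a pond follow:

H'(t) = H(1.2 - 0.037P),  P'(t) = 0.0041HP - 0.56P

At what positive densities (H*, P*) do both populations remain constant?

H* ≈ 137, P* ≈ 32.4

Set dP/dt = 0 with P > 0: 0.0041H - 0.56 = 0, so H* = 0.56/0.0041 = 137.
Set dH/dt = 0 with H > 0: 1.2 - 0.037P = 0, so P* = 1.2/0.037 = 32.4.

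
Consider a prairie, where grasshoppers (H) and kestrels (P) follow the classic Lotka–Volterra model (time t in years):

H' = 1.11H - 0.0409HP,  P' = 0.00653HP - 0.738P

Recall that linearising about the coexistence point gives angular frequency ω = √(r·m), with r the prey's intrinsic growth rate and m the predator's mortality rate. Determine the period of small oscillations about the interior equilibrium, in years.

T ≈ 6.94 years

Here r = 1.11 and m = 0.738, so r·m = 0.819.
ω = √0.819 = 0.905 per year, hence T = 2π/ω ≈ 6.94 years.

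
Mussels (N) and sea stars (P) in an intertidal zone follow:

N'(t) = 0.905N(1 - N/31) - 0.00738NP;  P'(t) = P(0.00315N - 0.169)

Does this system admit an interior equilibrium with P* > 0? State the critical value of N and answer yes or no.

The predator equation gives dP/dt > 0 only when N > 0.169/0.00315 = 53.7.
Without the predator, N → K = 31. Since 31 < 53.7, the predator cannot invade.

Threshold N = 53.7; K < 53.7, so no, the predator goes extinct.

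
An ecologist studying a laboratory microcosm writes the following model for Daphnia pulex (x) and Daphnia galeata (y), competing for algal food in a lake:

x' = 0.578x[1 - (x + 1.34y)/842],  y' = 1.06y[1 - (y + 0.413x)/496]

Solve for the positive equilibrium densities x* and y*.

x* ≈ 397, y* ≈ 332

Setting both brackets to zero gives the nullclines x + 1.34y = 842 and 0.413x + y = 496.
Substituting y = 496 - 0.413x into the first: x(1 - 1.34·0.413) = 842 - 1.34·496.
So x* = 177/0.447 = 397, and then y* = 496 - 0.413·397 = 332.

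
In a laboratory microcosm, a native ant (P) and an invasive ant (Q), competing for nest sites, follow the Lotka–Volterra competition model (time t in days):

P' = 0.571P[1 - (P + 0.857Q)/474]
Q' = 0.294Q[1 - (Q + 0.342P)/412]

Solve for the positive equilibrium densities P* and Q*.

P* ≈ 171, Q* ≈ 354

Setting both brackets to zero gives the nullclines P + 0.857Q = 474 and 0.342P + Q = 412.
Substituting Q = 412 - 0.342P into the first: P(1 - 0.857·0.342) = 474 - 0.857·412.
So P* = 121/0.707 = 171, and then Q* = 412 - 0.342·171 = 354.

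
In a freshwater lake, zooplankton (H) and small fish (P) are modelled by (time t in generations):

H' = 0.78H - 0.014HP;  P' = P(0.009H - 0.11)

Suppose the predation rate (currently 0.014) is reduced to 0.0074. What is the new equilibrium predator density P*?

At the interior fixed point, setting dH/dt = 0 with H > 0 fixes P* = (prey growth rate)/(HP coefficient) — independent of the other coefficients.
With the change, P* = 0.78/0.0074 = 105; it rises from 55.7.

P* ≈ 105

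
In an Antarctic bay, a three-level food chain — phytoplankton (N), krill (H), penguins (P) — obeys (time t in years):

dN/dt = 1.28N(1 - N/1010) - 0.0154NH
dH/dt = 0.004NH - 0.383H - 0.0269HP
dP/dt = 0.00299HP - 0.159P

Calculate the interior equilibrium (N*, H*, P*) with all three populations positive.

N* ≈ 364, H* ≈ 53.2, P* ≈ 39.9

From dP/dt = 0: 0.00299H* = 0.159, so H* = 53.2.
From dN/dt = 0: 1.28(1 - N*/1010) = 0.0154·53.2, giving N* = 1010·(1 - 0.64) = 364.
From dH/dt = 0: 0.004·364 - 0.383 = 0.0269P*, so P* = 1.07/0.0269 = 39.9.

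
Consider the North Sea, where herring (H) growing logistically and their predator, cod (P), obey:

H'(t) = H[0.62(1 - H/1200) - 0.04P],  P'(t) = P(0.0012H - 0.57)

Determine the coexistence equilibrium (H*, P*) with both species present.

From dP/dt = 0 with P > 0: 0.0012H* = 0.57, so H* = 475.
Substitute into dH/dt = 0: 0.62(1 - 475/1200) = 0.04P*.
The bracket is 0.604, giving P* = 0.375/0.04 = 9.36.

H* ≈ 475, P* ≈ 9.36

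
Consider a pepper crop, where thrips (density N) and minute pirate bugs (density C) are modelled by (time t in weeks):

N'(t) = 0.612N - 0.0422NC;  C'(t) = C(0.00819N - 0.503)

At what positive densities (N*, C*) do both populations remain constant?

N* ≈ 61.4, C* ≈ 14.5

Set dC/dt = 0 with C > 0: 0.00819N - 0.503 = 0, so N* = 0.503/0.00819 = 61.4.
Set dN/dt = 0 with N > 0: 0.612 - 0.0422C = 0, so C* = 0.612/0.0422 = 14.5.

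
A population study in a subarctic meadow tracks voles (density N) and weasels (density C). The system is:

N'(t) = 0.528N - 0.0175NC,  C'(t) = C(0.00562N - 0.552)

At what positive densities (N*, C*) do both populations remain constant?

N* ≈ 98.2, C* ≈ 30.2

Set dC/dt = 0 with C > 0: 0.00562N - 0.552 = 0, so N* = 0.552/0.00562 = 98.2.
Set dN/dt = 0 with N > 0: 0.528 - 0.0175C = 0, so C* = 0.528/0.0175 = 30.2.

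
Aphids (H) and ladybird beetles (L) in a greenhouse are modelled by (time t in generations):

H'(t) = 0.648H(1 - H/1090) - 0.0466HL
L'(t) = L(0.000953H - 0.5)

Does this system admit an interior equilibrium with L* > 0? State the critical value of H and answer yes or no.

The predator equation gives dL/dt > 0 only when H > 0.5/0.000953 = 525.
Without the predator, H → K = 1090. Since 1090 > 525, the predator can invade and persist.

Threshold H = 525; K > 525, so yes, the predator persists.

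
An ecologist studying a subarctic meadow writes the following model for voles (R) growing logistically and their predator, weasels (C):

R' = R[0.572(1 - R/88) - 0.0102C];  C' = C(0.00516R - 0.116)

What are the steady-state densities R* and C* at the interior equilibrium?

From dC/dt = 0 with C > 0: 0.00516R* = 0.116, so R* = 22.5.
Substitute into dR/dt = 0: 0.572(1 - 22.5/88) = 0.0102C*.
The bracket is 0.745, giving C* = 0.426/0.0102 = 41.8.

R* ≈ 22.5, C* ≈ 41.8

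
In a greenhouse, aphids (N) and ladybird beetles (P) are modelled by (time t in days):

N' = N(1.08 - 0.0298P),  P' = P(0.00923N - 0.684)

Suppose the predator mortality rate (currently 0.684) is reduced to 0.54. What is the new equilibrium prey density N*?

N* ≈ 58.5

At the interior fixed point, setting dP/dt = 0 with P > 0 fixes N* = (predator death rate)/(NP coefficient) — independent of the other coefficients.
With the change, N* = 0.54/0.00923 = 58.5; it falls from 74.1.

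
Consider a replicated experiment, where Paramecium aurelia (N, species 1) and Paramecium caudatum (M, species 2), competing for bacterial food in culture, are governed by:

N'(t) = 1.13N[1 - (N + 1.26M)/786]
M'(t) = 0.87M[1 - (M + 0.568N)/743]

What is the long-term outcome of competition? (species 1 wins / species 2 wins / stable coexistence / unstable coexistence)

species 2 excludes species 1

Compare the nullcline intercepts: K1/α12 = 786/1.26 = 624 < K2 = 743; K2/α21 = 743/0.568 = 1310 > K1 = 786.
Since the inequalities point opposite ways, species 2 can invade but species 1 cannot.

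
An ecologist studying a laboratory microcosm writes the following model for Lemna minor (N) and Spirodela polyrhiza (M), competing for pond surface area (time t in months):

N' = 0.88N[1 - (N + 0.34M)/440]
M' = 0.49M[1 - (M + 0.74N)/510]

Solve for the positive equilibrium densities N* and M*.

Setting both brackets to zero gives the nullclines N + 0.34M = 440 and 0.74N + M = 510.
Substituting M = 510 - 0.74N into the first: N(1 - 0.34·0.74) = 440 - 0.34·510.
So N* = 267/0.748 = 356, and then M* = 510 - 0.74·356 = 246.

N* ≈ 356, M* ≈ 246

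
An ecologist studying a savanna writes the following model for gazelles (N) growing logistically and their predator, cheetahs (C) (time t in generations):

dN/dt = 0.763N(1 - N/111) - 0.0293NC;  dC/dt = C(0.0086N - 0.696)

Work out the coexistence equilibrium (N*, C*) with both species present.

From dC/dt = 0 with C > 0: 0.0086N* = 0.696, so N* = 80.9.
Substitute into dN/dt = 0: 0.763(1 - 80.9/111) = 0.0293C*.
The bracket is 0.271, giving C* = 0.207/0.0293 = 7.05.

N* ≈ 80.9, C* ≈ 7.05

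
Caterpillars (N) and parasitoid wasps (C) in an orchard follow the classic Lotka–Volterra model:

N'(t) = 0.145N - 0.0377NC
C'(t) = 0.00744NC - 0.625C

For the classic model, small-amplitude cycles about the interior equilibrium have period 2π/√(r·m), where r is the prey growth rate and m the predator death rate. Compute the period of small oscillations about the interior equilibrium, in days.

Here r = 0.145 and m = 0.625, so r·m = 0.0906.
ω = √0.0906 = 0.301 per day, hence T = 2π/ω ≈ 20.9 days.

T ≈ 20.9 days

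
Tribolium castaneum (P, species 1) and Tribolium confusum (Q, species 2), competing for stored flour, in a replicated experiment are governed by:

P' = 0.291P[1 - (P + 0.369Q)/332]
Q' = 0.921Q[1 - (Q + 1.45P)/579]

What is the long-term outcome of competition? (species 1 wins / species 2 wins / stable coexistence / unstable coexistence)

Compare the nullcline intercepts: K1/α12 = 332/0.369 = 900 > K2 = 579; K2/α21 = 579/1.45 = 399 > K1 = 332.
Since both inequalities hold, each species can invade when rare, so the interior equilibrium is stable.

stable coexistence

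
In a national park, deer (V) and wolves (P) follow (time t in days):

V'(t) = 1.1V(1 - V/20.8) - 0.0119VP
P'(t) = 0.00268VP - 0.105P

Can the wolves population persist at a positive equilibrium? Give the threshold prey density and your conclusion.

Threshold V = 39.2; K < 39.2, so no, the predator goes extinct.

The predator equation gives dP/dt > 0 only when V > 0.105/0.00268 = 39.2.
Without the predator, V → K = 20.8. Since 20.8 < 39.2, the predator cannot invade.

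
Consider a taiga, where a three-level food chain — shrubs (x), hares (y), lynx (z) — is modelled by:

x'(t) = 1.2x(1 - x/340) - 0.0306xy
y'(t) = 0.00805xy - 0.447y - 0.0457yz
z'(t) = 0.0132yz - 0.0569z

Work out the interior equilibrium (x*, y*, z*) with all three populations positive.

From dz/dt = 0: 0.0132y* = 0.0569, so y* = 4.31.
From dx/dt = 0: 1.2(1 - x*/340) = 0.0306·4.31, giving x* = 340·(1 - 0.11) = 303.
From dy/dt = 0: 0.00805·303 - 0.447 = 0.0457z*, so z* = 1.99/0.0457 = 43.5.

x* ≈ 303, y* ≈ 4.31, z* ≈ 43.5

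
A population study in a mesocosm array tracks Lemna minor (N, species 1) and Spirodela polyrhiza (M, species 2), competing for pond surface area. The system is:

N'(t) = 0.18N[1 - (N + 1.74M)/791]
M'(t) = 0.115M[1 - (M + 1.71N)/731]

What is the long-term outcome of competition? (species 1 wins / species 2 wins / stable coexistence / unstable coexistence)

Compare the nullcline intercepts: K1/α12 = 791/1.74 = 455 < K2 = 731; K2/α21 = 731/1.71 = 427 < K1 = 791.
Since both are reversed, neither can invade when rare; the interior point is a saddle.

unstable coexistence (outcome depends on initial conditions)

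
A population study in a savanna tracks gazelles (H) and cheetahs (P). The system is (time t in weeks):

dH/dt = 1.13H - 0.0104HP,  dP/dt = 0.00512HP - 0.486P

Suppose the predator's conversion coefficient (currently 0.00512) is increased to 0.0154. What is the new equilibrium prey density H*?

At the interior fixed point, setting dP/dt = 0 with P > 0 fixes H* = (predator death rate)/(HP coefficient) — independent of the other coefficients.
With the change, H* = 0.486/0.0154 = 31.6; it falls from 94.9.

H* ≈ 31.6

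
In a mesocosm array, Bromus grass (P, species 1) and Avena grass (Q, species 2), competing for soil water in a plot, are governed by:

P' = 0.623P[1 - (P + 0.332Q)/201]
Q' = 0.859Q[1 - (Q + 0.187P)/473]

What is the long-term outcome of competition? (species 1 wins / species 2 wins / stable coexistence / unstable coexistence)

stable coexistence

Compare the nullcline intercepts: K1/α12 = 201/0.332 = 605 > K2 = 473; K2/α21 = 473/0.187 = 2530 > K1 = 201.
Since both inequalities hold, each species can invade when rare, so the interior equilibrium is stable.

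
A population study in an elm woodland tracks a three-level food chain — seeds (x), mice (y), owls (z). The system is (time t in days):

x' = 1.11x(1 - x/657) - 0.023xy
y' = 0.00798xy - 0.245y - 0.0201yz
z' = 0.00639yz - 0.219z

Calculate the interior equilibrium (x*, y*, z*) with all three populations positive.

From dz/dt = 0: 0.00639y* = 0.219, so y* = 34.3.
From dx/dt = 0: 1.11(1 - x*/657) = 0.023·34.3, giving x* = 657·(1 - 0.71) = 190.
From dy/dt = 0: 0.00798·190 - 0.245 = 0.0201z*, so z* = 1.27/0.0201 = 63.4.

x* ≈ 190, y* ≈ 34.3, z* ≈ 63.4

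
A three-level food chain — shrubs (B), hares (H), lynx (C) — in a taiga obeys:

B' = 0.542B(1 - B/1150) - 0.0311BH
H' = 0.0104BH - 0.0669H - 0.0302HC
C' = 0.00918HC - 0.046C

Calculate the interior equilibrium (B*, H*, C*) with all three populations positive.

B* ≈ 819, H* ≈ 5.01, C* ≈ 280

From dC/dt = 0: 0.00918H* = 0.046, so H* = 5.01.
From dB/dt = 0: 0.542(1 - B*/1150) = 0.0311·5.01, giving B* = 1150·(1 - 0.288) = 819.
From dH/dt = 0: 0.0104·819 - 0.0669 = 0.0302C*, so C* = 8.45/0.0302 = 280.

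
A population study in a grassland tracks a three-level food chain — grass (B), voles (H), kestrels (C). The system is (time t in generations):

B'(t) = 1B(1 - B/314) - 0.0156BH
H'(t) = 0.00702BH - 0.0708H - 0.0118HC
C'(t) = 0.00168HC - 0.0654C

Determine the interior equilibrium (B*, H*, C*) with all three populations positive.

From dC/dt = 0: 0.00168H* = 0.0654, so H* = 38.9.
From dB/dt = 0: 1(1 - B*/314) = 0.0156·38.9, giving B* = 314·(1 - 0.607) = 123.
From dH/dt = 0: 0.00702·123 - 0.0708 = 0.0118C*, so C* = 0.795/0.0118 = 67.4.

B* ≈ 123, H* ≈ 38.9, C* ≈ 67.4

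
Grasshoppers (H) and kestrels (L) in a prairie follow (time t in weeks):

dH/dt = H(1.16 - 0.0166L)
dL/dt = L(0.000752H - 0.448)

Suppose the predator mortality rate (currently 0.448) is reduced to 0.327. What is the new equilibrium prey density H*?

H* ≈ 435

At the interior fixed point, setting dL/dt = 0 with L > 0 fixes H* = (predator death rate)/(HL coefficient) — independent of the other coefficients.
With the change, H* = 0.327/0.000752 = 435; it falls from 596.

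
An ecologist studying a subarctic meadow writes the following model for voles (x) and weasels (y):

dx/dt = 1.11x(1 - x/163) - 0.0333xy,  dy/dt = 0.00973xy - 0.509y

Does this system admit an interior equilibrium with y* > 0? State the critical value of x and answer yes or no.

Threshold x = 52.3; K > 52.3, so yes, the predator persists.

The predator equation gives dy/dt > 0 only when x > 0.509/0.00973 = 52.3.
Without the predator, x → K = 163. Since 163 > 52.3, the predator can invade and persist.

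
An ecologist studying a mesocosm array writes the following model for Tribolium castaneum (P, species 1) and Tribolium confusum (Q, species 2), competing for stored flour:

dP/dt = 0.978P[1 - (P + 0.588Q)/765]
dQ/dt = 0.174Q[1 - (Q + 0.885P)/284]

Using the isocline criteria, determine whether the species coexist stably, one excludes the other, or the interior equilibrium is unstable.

Compare the nullcline intercepts: K1/α12 = 765/0.588 = 1300 > K2 = 284; K2/α21 = 284/0.885 = 321 < K1 = 765.
Since the inequalities point opposite ways, species 1 can invade but species 2 cannot.

species 1 excludes species 2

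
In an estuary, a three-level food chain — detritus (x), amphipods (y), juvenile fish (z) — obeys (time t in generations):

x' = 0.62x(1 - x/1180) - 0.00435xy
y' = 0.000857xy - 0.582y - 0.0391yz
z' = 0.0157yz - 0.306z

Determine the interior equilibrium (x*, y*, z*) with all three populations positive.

x* ≈ 1020, y* ≈ 19.5, z* ≈ 7.44

From dz/dt = 0: 0.0157y* = 0.306, so y* = 19.5.
From dx/dt = 0: 0.62(1 - x*/1180) = 0.00435·19.5, giving x* = 1180·(1 - 0.137) = 1020.
From dy/dt = 0: 0.000857·1020 - 0.582 = 0.0391z*, so z* = 0.291/0.0391 = 7.44.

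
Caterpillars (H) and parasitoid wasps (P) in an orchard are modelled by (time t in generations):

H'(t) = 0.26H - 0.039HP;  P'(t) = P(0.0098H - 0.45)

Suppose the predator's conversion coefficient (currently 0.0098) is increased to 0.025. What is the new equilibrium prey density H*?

At the interior fixed point, setting dP/dt = 0 with P > 0 fixes H* = (predator death rate)/(HP coefficient) — independent of the other coefficients.
With the change, H* = 0.45/0.025 = 18; it falls from 45.9.

H* ≈ 18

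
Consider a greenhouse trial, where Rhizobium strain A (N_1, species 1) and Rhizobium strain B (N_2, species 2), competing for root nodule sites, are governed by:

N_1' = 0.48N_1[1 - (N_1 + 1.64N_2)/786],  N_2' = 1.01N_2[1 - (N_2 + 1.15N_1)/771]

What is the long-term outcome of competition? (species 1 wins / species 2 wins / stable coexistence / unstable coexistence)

unstable coexistence (outcome depends on initial conditions)

Compare the nullcline intercepts: K1/α12 = 786/1.64 = 479 < K2 = 771; K2/α21 = 771/1.15 = 670 < K1 = 786.
Since both are reversed, neither can invade when rare; the interior point is a saddle.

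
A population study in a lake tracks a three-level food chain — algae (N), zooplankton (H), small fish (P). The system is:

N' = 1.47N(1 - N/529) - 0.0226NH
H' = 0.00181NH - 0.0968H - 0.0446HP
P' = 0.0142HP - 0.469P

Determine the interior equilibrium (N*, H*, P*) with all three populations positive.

From dP/dt = 0: 0.0142H* = 0.469, so H* = 33.
From dN/dt = 0: 1.47(1 - N*/529) = 0.0226·33, giving N* = 529·(1 - 0.508) = 260.
From dH/dt = 0: 0.00181·260 - 0.0968 = 0.0446P*, so P* = 0.374/0.0446 = 8.4.

N* ≈ 260, H* ≈ 33, P* ≈ 8.4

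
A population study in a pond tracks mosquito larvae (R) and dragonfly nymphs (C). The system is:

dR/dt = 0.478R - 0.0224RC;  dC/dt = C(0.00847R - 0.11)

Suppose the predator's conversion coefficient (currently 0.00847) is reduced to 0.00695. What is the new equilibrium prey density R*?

At the interior fixed point, setting dC/dt = 0 with C > 0 fixes R* = (predator death rate)/(RC coefficient) — independent of the other coefficients.
With the change, R* = 0.11/0.00695 = 15.8; it rises from 13.

R* ≈ 15.8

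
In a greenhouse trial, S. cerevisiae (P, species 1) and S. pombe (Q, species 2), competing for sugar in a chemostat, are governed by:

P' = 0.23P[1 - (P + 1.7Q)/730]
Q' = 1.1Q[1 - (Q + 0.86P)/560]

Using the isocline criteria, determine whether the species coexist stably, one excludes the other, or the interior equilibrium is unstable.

Compare the nullcline intercepts: K1/α12 = 730/1.7 = 429 < K2 = 560; K2/α21 = 560/0.86 = 651 < K1 = 730.
Since both are reversed, neither can invade when rare; the interior point is a saddle.

unstable coexistence (outcome depends on initial conditions)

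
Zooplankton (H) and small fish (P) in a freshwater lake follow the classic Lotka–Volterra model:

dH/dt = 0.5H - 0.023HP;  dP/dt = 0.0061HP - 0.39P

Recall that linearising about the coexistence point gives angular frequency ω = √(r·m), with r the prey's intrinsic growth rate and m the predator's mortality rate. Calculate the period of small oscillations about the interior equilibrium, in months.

T ≈ 14.2 months

Here r = 0.5 and m = 0.39, so r·m = 0.195.
ω = √0.195 = 0.442 per month, hence T = 2π/ω ≈ 14.2 months.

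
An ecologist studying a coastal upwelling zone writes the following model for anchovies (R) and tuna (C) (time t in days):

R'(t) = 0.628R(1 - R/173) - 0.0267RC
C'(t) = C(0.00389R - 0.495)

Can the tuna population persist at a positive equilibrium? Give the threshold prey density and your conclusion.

Threshold R = 127; K > 127, so yes, the predator persists.

The predator equation gives dC/dt > 0 only when R > 0.495/0.00389 = 127.
Without the predator, R → K = 173. Since 173 > 127, the predator can invade and persist.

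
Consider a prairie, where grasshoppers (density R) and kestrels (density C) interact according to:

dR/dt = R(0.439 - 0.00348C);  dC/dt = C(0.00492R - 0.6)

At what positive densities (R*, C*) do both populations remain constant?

Set dC/dt = 0 with C > 0: 0.00492R - 0.6 = 0, so R* = 0.6/0.00492 = 122.
Set dR/dt = 0 with R > 0: 0.439 - 0.00348C = 0, so C* = 0.439/0.00348 = 126.

R* ≈ 122, C* ≈ 126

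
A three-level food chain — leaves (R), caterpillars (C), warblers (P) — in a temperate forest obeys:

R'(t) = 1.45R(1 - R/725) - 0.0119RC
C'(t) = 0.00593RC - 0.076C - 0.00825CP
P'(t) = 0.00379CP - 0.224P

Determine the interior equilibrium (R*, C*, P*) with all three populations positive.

From dP/dt = 0: 0.00379C* = 0.224, so C* = 59.1.
From dR/dt = 0: 1.45(1 - R*/725) = 0.0119·59.1, giving R* = 725·(1 - 0.485) = 373.
From dC/dt = 0: 0.00593·373 - 0.076 = 0.00825P*, so P* = 2.14/0.00825 = 259.

R* ≈ 373, C* ≈ 59.1, P* ≈ 259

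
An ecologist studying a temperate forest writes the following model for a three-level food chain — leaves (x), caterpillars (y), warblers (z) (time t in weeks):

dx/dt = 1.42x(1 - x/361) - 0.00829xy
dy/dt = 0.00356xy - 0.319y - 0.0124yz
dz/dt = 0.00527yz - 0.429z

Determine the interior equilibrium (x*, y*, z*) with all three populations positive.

From dz/dt = 0: 0.00527y* = 0.429, so y* = 81.4.
From dx/dt = 0: 1.42(1 - x*/361) = 0.00829·81.4, giving x* = 361·(1 - 0.475) = 189.
From dy/dt = 0: 0.00356·189 - 0.319 = 0.0124z*, so z* = 0.355/0.0124 = 28.7.

x* ≈ 189, y* ≈ 81.4, z* ≈ 28.7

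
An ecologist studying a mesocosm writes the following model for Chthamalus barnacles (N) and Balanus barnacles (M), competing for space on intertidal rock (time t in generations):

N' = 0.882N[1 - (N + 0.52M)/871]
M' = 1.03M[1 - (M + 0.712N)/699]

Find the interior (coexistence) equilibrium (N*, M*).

Setting both brackets to zero gives the nullclines N + 0.52M = 871 and 0.712N + M = 699.
Substituting M = 699 - 0.712N into the first: N(1 - 0.52·0.712) = 871 - 0.52·699.
So N* = 508/0.63 = 806, and then M* = 699 - 0.712·806 = 125.

N* ≈ 806, M* ≈ 125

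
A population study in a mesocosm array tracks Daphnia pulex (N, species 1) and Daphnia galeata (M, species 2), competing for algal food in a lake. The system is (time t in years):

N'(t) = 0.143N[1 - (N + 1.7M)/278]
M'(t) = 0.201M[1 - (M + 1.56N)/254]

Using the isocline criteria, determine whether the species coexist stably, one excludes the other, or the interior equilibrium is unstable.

unstable coexistence (outcome depends on initial conditions)

Compare the nullcline intercepts: K1/α12 = 278/1.7 = 164 < K2 = 254; K2/α21 = 254/1.56 = 163 < K1 = 278.
Since both are reversed, neither can invade when rare; the interior point is a saddle.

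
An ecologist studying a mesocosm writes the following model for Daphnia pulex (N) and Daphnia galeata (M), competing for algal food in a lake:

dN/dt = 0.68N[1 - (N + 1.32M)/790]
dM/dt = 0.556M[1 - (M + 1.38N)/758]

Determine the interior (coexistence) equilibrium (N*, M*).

N* ≈ 256, M* ≈ 404

Setting both brackets to zero gives the nullclines N + 1.32M = 790 and 1.38N + M = 758.
Substituting M = 758 - 1.38N into the first: N(1 - 1.32·1.38) = 790 - 1.32·758.
So N* = -211/-0.822 = 256, and then M* = 758 - 1.38·256 = 404.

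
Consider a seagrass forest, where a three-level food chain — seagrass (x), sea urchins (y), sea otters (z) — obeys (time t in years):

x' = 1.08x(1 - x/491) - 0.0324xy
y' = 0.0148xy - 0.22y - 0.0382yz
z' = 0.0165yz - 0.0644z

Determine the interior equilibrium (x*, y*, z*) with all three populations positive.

x* ≈ 434, y* ≈ 3.9, z* ≈ 162

From dz/dt = 0: 0.0165y* = 0.0644, so y* = 3.9.
From dx/dt = 0: 1.08(1 - x*/491) = 0.0324·3.9, giving x* = 491·(1 - 0.117) = 434.
From dy/dt = 0: 0.0148·434 - 0.22 = 0.0382z*, so z* = 6.2/0.0382 = 162.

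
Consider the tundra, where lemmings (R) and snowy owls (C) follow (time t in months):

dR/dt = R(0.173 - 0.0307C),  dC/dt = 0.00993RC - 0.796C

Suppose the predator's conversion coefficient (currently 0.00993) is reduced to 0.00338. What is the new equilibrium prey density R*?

At the interior fixed point, setting dC/dt = 0 with C > 0 fixes R* = (predator death rate)/(RC coefficient) — independent of the other coefficients.
With the change, R* = 0.796/0.00338 = 236; it rises from 80.2.

R* ≈ 236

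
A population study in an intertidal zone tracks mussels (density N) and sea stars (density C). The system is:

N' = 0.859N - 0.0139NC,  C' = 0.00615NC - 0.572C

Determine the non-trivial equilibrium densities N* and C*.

N* ≈ 93, C* ≈ 61.8

Set dC/dt = 0 with C > 0: 0.00615N - 0.572 = 0, so N* = 0.572/0.00615 = 93.
Set dN/dt = 0 with N > 0: 0.859 - 0.0139C = 0, so C* = 0.859/0.0139 = 61.8.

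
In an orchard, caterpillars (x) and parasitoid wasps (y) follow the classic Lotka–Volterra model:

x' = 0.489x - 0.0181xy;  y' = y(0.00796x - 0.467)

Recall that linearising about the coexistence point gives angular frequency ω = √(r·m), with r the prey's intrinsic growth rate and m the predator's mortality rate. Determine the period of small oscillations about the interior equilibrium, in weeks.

T ≈ 13.1 weeks

Here r = 0.489 and m = 0.467, so r·m = 0.228.
ω = √0.228 = 0.478 per week, hence T = 2π/ω ≈ 13.1 weeks.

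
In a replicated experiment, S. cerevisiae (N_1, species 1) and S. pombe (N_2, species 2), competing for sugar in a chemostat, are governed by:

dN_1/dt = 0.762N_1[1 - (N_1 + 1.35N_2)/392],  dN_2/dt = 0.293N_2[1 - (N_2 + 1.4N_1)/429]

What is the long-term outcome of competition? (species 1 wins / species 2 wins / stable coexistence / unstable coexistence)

Compare the nullcline intercepts: K1/α12 = 392/1.35 = 290 < K2 = 429; K2/α21 = 429/1.4 = 306 < K1 = 392.
Since both are reversed, neither can invade when rare; the interior point is a saddle.

unstable coexistence (outcome depends on initial conditions)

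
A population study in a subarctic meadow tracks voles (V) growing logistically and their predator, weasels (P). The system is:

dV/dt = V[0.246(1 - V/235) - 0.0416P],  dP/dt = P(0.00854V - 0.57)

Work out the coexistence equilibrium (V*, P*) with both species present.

From dP/dt = 0 with P > 0: 0.00854V* = 0.57, so V* = 66.7.
Substitute into dV/dt = 0: 0.246(1 - 66.7/235) = 0.0416P*.
The bracket is 0.716, giving P* = 0.176/0.0416 = 4.23.

V* ≈ 66.7, P* ≈ 4.23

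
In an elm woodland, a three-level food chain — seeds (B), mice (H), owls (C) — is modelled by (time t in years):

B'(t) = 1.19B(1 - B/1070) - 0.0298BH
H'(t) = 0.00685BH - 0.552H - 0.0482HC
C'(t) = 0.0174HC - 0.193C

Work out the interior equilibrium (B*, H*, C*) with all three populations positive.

From dC/dt = 0: 0.0174H* = 0.193, so H* = 11.1.
From dB/dt = 0: 1.19(1 - B*/1070) = 0.0298·11.1, giving B* = 1070·(1 - 0.278) = 773.
From dH/dt = 0: 0.00685·773 - 0.552 = 0.0482C*, so C* = 4.74/0.0482 = 98.4.

B* ≈ 773, H* ≈ 11.1, C* ≈ 98.4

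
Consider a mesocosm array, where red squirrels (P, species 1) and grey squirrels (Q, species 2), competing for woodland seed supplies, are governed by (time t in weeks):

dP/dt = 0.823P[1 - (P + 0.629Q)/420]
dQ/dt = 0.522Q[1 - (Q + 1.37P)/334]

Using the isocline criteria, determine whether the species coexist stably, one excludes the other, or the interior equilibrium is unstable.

Compare the nullcline intercepts: K1/α12 = 420/0.629 = 668 > K2 = 334; K2/α21 = 334/1.37 = 244 < K1 = 420.
Since the inequalities point opposite ways, species 1 can invade but species 2 cannot.

species 1 excludes species 2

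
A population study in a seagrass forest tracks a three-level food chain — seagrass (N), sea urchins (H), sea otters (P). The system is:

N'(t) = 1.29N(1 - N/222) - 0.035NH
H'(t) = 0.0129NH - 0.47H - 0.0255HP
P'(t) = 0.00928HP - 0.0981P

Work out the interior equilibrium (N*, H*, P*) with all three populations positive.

From dP/dt = 0: 0.00928H* = 0.0981, so H* = 10.6.
From dN/dt = 0: 1.29(1 - N*/222) = 0.035·10.6, giving N* = 222·(1 - 0.287) = 158.
From dH/dt = 0: 0.0129·158 - 0.47 = 0.0255P*, so P* = 1.57/0.0255 = 61.7.

N* ≈ 158, H* ≈ 10.6, P* ≈ 61.7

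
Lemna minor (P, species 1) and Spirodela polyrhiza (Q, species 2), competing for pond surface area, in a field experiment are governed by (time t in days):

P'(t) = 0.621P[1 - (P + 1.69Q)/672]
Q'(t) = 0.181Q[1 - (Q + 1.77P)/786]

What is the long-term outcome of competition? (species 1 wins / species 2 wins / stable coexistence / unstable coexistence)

unstable coexistence (outcome depends on initial conditions)

Compare the nullcline intercepts: K1/α12 = 672/1.69 = 398 < K2 = 786; K2/α21 = 786/1.77 = 444 < K1 = 672.
Since both are reversed, neither can invade when rare; the interior point is a saddle.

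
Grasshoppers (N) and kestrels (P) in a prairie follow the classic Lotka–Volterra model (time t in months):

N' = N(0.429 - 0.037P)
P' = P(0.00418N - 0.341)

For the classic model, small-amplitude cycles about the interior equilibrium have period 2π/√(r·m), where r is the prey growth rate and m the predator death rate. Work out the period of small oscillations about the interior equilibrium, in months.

T ≈ 16.4 months

Here r = 0.429 and m = 0.341, so r·m = 0.146.
ω = √0.146 = 0.382 per month, hence T = 2π/ω ≈ 16.4 months.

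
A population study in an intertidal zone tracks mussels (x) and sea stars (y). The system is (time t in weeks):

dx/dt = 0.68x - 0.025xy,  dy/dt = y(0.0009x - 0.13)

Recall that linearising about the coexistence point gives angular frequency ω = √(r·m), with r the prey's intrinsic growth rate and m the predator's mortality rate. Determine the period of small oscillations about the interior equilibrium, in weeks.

Here r = 0.68 and m = 0.13, so r·m = 0.0884.
ω = √0.0884 = 0.297 per week, hence T = 2π/ω ≈ 21.1 weeks.

T ≈ 21.1 weeks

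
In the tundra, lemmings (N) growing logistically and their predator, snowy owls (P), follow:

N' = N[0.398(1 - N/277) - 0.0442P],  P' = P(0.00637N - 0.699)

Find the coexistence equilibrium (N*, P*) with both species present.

N* ≈ 110, P* ≈ 5.44

From dP/dt = 0 with P > 0: 0.00637N* = 0.699, so N* = 110.
Substitute into dN/dt = 0: 0.398(1 - 110/277) = 0.0442P*.
The bracket is 0.604, giving P* = 0.24/0.0442 = 5.44.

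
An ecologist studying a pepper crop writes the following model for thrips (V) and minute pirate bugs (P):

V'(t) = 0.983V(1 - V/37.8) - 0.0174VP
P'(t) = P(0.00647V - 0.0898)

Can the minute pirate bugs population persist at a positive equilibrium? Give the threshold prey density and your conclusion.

The predator equation gives dP/dt > 0 only when V > 0.0898/0.00647 = 13.9.
Without the predator, V → K = 37.8. Since 37.8 > 13.9, the predator can invade and persist.

Threshold V = 13.9; K > 13.9, so yes, the predator persists.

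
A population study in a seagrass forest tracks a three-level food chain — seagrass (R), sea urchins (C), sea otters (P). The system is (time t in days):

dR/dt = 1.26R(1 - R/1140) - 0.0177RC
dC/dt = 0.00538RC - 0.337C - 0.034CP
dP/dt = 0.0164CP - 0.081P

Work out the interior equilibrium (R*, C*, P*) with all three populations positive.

R* ≈ 1060, C* ≈ 4.94, P* ≈ 158

From dP/dt = 0: 0.0164C* = 0.081, so C* = 4.94.
From dR/dt = 0: 1.26(1 - R*/1140) = 0.0177·4.94, giving R* = 1140·(1 - 0.0694) = 1060.
From dC/dt = 0: 0.00538·1060 - 0.337 = 0.034P*, so P* = 5.37/0.034 = 158.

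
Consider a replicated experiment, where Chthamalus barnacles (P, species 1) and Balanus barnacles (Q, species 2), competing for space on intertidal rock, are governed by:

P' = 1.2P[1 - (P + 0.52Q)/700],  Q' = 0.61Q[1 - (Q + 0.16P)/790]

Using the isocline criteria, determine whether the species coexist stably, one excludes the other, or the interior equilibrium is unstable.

stable coexistence

Compare the nullcline intercepts: K1/α12 = 700/0.52 = 1350 > K2 = 790; K2/α21 = 790/0.16 = 4940 > K1 = 700.
Since both inequalities hold, each species can invade when rare, so the interior equilibrium is stable.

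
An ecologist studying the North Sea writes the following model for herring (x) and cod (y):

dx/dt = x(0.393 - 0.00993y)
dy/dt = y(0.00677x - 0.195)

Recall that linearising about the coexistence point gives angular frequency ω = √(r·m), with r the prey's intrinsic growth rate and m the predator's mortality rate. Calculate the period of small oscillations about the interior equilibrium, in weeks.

Here r = 0.393 and m = 0.195, so r·m = 0.0766.
ω = √0.0766 = 0.277 per week, hence T = 2π/ω ≈ 22.7 weeks.

T ≈ 22.7 weeks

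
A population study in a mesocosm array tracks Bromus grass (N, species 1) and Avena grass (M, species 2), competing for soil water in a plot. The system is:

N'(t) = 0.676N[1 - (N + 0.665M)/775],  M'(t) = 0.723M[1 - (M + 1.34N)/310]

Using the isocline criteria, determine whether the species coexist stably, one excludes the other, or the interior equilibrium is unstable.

species 1 excludes species 2

Compare the nullcline intercepts: K1/α12 = 775/0.665 = 1170 > K2 = 310; K2/α21 = 310/1.34 = 231 < K1 = 775.
Since the inequalities point opposite ways, species 1 can invade but species 2 cannot.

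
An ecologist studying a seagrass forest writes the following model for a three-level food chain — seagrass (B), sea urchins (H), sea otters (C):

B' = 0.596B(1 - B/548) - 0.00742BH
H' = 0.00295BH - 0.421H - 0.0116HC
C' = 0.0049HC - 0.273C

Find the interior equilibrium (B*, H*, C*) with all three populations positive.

B* ≈ 168, H* ≈ 55.7, C* ≈ 6.4

From dC/dt = 0: 0.0049H* = 0.273, so H* = 55.7.
From dB/dt = 0: 0.596(1 - B*/548) = 0.00742·55.7, giving B* = 548·(1 - 0.694) = 168.
From dH/dt = 0: 0.00295·168 - 0.421 = 0.0116C*, so C* = 0.0743/0.0116 = 6.4.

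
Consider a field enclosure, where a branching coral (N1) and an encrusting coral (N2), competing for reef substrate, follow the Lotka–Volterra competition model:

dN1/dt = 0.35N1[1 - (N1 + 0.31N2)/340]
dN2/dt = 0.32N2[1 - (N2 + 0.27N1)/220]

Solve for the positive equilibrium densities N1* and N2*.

N1* ≈ 297, N2* ≈ 140

Setting both brackets to zero gives the nullclines N1 + 0.31N2 = 340 and 0.27N1 + N2 = 220.
Substituting N2 = 220 - 0.27N1 into the first: N1(1 - 0.31·0.27) = 340 - 0.31·220.
So N1* = 272/0.916 = 297, and then N2* = 220 - 0.27·297 = 140.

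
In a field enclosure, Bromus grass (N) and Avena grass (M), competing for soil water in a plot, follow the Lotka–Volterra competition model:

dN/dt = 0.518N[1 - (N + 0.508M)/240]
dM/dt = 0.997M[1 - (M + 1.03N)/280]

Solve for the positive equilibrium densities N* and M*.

N* ≈ 205, M* ≈ 68.8

Setting both brackets to zero gives the nullclines N + 0.508M = 240 and 1.03N + M = 280.
Substituting M = 280 - 1.03N into the first: N(1 - 0.508·1.03) = 240 - 0.508·280.
So N* = 97.8/0.477 = 205, and then M* = 280 - 1.03·205 = 68.8.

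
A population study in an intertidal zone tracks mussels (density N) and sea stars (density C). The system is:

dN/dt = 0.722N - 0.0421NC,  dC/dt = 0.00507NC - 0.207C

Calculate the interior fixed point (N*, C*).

N* ≈ 40.8, C* ≈ 17.1

Set dC/dt = 0 with C > 0: 0.00507N - 0.207 = 0, so N* = 0.207/0.00507 = 40.8.
Set dN/dt = 0 with N > 0: 0.722 - 0.0421C = 0, so C* = 0.722/0.0421 = 17.1.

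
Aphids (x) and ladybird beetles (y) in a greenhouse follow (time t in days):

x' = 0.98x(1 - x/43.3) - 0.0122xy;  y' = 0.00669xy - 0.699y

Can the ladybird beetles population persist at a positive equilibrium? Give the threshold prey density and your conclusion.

Threshold x = 104; K < 104, so no, the predator goes extinct.

The predator equation gives dy/dt > 0 only when x > 0.699/0.00669 = 104.
Without the predator, x → K = 43.3. Since 43.3 < 104, the predator cannot invade.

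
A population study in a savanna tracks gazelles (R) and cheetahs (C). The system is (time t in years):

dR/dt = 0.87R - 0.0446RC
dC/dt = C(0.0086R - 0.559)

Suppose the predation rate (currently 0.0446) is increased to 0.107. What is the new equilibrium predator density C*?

At the interior fixed point, setting dR/dt = 0 with R > 0 fixes C* = (prey growth rate)/(RC coefficient) — independent of the other coefficients.
With the change, C* = 0.87/0.107 = 8.13; it falls from 19.5.

C* ≈ 8.13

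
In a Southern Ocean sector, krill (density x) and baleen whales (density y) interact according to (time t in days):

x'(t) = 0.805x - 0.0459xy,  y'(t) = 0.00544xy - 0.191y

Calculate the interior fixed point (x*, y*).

Set dy/dt = 0 with y > 0: 0.00544x - 0.191 = 0, so x* = 0.191/0.00544 = 35.1.
Set dx/dt = 0 with x > 0: 0.805 - 0.0459y = 0, so y* = 0.805/0.0459 = 17.5.

x* ≈ 35.1, y* ≈ 17.5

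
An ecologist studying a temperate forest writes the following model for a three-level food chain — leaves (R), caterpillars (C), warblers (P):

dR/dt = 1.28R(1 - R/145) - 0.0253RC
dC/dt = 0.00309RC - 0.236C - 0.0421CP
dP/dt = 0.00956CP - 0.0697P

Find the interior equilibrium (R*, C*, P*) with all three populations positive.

R* ≈ 124, C* ≈ 7.29, P* ≈ 3.5

From dP/dt = 0: 0.00956C* = 0.0697, so C* = 7.29.
From dR/dt = 0: 1.28(1 - R*/145) = 0.0253·7.29, giving R* = 145·(1 - 0.144) = 124.
From dC/dt = 0: 0.00309·124 - 0.236 = 0.0421P*, so P* = 0.147/0.0421 = 3.5.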